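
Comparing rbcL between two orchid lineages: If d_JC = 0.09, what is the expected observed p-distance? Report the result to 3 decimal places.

0.085

p = (3/4)(1 − e^(−4d/3)) = 0.75 × (1 − e^(-0.12)) = 0.75 × (1 − 0.886920) = 0.084810.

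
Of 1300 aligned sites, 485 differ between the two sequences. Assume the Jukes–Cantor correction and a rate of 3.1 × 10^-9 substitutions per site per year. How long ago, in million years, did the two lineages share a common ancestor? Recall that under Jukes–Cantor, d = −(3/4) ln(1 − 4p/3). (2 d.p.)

p = 485/1300 ≈ 0.373077.
d = −(3/4) ln(1 − 4p/3) = −0.75 ln(1 − 0.497436) = −0.75 ln(0.502564)
  = −0.75 × (-0.688032) = 0.516024 substitutions/site.
Under a molecular clock d = 2μt, so t = d/(2μ) = 0.516024 / (2 × 3.1 × 10^-9) = 83.23 million years.

83.23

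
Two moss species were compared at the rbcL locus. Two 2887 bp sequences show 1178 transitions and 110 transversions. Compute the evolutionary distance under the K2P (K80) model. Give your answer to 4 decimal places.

0.9825

P = 1178/2887 ≈ 0.408036 and Q = 110/2887 ≈ 0.038102.
Under the Kimura two-parameter model, d = −½ ln(1 − 2P − Q) − ¼ ln(1 − 2Q).
1 − 2P − Q = 0.145826, giving −½ ln(0.145826) = 0.962671.
1 − 2Q = 0.923796, giving −¼ ln(0.923796) = 0.019816.
d = 0.962671 + 0.019816 = 0.982487.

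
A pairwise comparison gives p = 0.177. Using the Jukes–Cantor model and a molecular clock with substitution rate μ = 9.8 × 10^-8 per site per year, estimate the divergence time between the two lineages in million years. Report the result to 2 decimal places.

d = −(3/4) ln(1 − 4p/3) = −0.75 ln(1 − 0.236) = −0.75 ln(0.764)
  = −0.75 × (-0.269187) = 0.201890 substitutions/site.
Under a molecular clock d = 2μt, so t = d/(2μ) = 0.201890 / (2 × 9.8 × 10^-8) = 1.03 million years.

1.03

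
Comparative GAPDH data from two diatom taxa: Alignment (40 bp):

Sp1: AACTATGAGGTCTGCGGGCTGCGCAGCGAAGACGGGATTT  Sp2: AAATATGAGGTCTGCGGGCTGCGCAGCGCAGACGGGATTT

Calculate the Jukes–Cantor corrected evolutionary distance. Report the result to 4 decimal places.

The sequences differ at 2 of 40 sites (3, 29), so p = 2/40 = 0.05.
d = −(3/4) ln(1 − 4p/3) = −0.75 ln(1 − 0.066667) = −0.75 ln(0.933333)
  = −0.75 × (-0.068993) = 0.051745 substitutions/site.

0.0517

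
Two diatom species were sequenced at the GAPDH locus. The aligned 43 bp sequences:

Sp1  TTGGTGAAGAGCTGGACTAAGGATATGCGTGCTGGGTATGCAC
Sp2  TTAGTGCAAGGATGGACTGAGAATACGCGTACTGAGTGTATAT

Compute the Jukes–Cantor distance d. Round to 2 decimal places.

0.43

The sequences differ at 14 of 43 sites, so p = 14/43 ≈ 0.325581.
d = −(3/4) ln(1 − 4p/3) = −0.75 ln(1 − 0.434108) = −0.75 ln(0.565892)
  = −0.75 × (-0.569352) = 0.427014 substitutions/site.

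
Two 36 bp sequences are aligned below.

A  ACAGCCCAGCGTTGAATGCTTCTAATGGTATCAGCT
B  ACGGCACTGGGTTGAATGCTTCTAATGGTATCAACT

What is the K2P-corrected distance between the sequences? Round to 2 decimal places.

0.15

Of 36 sites, 2 differences are transitions and 3 are transversions, so P = 2/36 ≈ 0.055556 and Q = 3/36 ≈ 0.083333.
Under the Kimura two-parameter model, d = −½ ln(1 − 2P − Q) − ¼ ln(1 − 2Q).
1 − 2P − Q = 0.805555, giving −½ ln(0.805555) = 0.108112.
1 − 2Q = 0.833334, giving −¼ ln(0.833334) = 0.045580.
d = 0.108112 + 0.045580 = 0.153692.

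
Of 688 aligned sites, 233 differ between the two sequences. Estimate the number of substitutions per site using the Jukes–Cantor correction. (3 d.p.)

0.450

p = 233/688 ≈ 0.338663.
d = −(3/4) ln(1 − 4p/3) = −0.75 ln(1 − 0.451551) = −0.75 ln(0.548449)
  = −0.75 × (-0.600661) = 0.450496 substitutions/site.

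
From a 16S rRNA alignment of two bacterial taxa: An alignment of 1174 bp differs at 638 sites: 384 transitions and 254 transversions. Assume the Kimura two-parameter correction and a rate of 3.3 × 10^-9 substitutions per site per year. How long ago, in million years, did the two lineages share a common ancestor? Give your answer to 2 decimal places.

P = 384/1174 ≈ 0.327087 and Q = 254/1174 ≈ 0.216354.
Under the Kimura two-parameter model, d = −½ ln(1 − 2P − Q) − ¼ ln(1 − 2Q).
1 − 2P − Q = 0.129472, giving −½ ln(0.129472) = 1.022145.
1 − 2Q = 0.567292, giving −¼ ln(0.567292) = 0.141720.
d = 1.022145 + 0.141720 = 1.163865.
Under a molecular clock d = 2μt, so t = d/(2μ) = 1.163865 / (2 × 3.3 × 10^-9) = 176.34 million years.

176.34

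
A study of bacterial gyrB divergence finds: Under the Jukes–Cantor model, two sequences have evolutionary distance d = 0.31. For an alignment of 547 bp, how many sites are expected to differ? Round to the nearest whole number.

Invert JC69: p = (3/4)(1 − e^(−4d/3)) = 0.75 × (1 − e^(-0.413333)) = 0.75 × (1 − 0.661442) = 0.253919.
Expected differing sites = pL ≈ 0.253919 × 547 = 138.893693 ≈ 139.

139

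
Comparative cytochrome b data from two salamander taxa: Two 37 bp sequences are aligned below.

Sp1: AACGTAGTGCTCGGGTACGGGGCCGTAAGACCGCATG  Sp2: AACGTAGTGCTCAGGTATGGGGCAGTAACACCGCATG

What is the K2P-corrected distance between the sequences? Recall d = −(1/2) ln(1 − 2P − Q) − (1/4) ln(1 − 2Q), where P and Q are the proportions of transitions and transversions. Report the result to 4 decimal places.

Of 37 sites, 2 differences are transitions and 2 are transversions, so P = 2/37 ≈ 0.054054 and Q = 2/37 ≈ 0.054054.
Under the Kimura two-parameter model, d = −½ ln(1 − 2P − Q) − ¼ ln(1 − 2Q).
1 − 2P − Q = 0.837838, giving −½ ln(0.837838) = 0.088465.
1 − 2Q = 0.891892, giving −¼ ln(0.891892) = 0.028603.
d = 0.088465 + 0.028603 = 0.117068.

0.1171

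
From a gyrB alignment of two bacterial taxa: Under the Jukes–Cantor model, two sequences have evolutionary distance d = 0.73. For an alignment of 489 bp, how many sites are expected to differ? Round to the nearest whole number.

228

Invert JC69: p = (3/4)(1 − e^(−4d/3)) = 0.75 × (1 − e^(-0.973333)) = 0.75 × (1 − 0.377822) = 0.466634.
Expected differing sites = pL ≈ 0.466634 × 489 = 228.184026 ≈ 228.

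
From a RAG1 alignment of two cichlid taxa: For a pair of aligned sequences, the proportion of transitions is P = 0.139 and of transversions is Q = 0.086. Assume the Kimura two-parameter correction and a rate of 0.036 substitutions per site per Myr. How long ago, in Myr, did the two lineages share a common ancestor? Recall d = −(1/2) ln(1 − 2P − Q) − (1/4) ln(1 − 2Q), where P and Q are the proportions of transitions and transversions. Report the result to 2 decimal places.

Under the Kimura two-parameter model, d = −½ ln(1 − 2P − Q) − ¼ ln(1 − 2Q).
1 − 2P − Q = 0.636, giving −½ ln(0.636) = 0.226278.
1 − 2Q = 0.828, giving −¼ ln(0.828) = 0.047186.
d = 0.226278 + 0.047186 = 0.273464.
Under a molecular clock d = 2μt, so t = d/(2μ) = 0.273464 / (2 × 0.036) = 3.80 Myr.

3.80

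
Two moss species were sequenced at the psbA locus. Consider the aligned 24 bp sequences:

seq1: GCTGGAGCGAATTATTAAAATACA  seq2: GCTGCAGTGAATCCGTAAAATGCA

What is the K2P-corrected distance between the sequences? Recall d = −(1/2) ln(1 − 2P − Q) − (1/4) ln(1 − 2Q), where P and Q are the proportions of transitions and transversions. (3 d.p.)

Of 24 sites, 3 differences are transitions and 3 are transversions, so P = 3/24 = 0.125 and Q = 3/24 = 0.125.
Under the Kimura two-parameter model, d = −½ ln(1 − 2P − Q) − ¼ ln(1 − 2Q).
1 − 2P − Q = 0.625, giving −½ ln(0.625) = 0.235002.
1 − 2Q = 0.75, giving −¼ ln(0.75) = 0.071921.
d = 0.235002 + 0.071921 = 0.306923.

0.307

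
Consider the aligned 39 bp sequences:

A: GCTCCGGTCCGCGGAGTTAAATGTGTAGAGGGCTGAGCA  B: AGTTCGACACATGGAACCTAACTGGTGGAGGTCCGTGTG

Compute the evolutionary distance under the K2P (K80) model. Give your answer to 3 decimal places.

1.250

Of 39 sites, 14 differences are transitions and 7 are transversions, so P = 14/39 ≈ 0.358974 and Q = 7/39 ≈ 0.179487.
Under the Kimura two-parameter model, d = −½ ln(1 − 2P − Q) − ¼ ln(1 − 2Q).
1 − 2P − Q = 0.102565, giving −½ ln(0.102565) = 1.138629.
1 − 2Q = 0.641026, giving −¼ ln(0.641026) = 0.111171.
d = 1.138629 + 0.111171 = 1.249800.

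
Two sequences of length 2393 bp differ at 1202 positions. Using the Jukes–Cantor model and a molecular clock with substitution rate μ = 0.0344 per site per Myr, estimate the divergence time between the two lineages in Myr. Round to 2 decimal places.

p = 1202/2393 ≈ 0.502298.
d = −(3/4) ln(1 − 4p/3) = −0.75 ln(1 − 0.669731) = −0.75 ln(0.330269)
  = −0.75 × (-1.107848) = 0.830886 substitutions/site.
Under a molecular clock d = 2μt, so t = d/(2μ) = 0.830886 / (2 × 0.0344) = 12.08 Myr.

12.08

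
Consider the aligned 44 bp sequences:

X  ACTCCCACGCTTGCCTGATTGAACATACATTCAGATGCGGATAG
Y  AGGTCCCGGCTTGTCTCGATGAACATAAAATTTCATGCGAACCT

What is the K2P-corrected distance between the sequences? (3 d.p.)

0.591

Of 44 sites, 6 differences are transitions and 12 are transversions, so P = 6/44 ≈ 0.136364 and Q = 12/44 ≈ 0.272727.
Under the Kimura two-parameter model, d = −½ ln(1 − 2P − Q) − ¼ ln(1 − 2Q).
1 − 2P − Q = 0.454545, giving −½ ln(0.454545) = 0.394229.
1 − 2Q = 0.454546, giving −¼ ln(0.454546) = 0.197114.
d = 0.394229 + 0.197114 = 0.591343.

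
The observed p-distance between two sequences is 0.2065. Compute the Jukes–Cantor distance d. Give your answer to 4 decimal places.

d = −(3/4) ln(1 − 4p/3) = −0.75 ln(1 − 0.275333) = −0.75 ln(0.724667)
  = −0.75 × (-0.322043) = 0.241532 substitutions/site.

0.2415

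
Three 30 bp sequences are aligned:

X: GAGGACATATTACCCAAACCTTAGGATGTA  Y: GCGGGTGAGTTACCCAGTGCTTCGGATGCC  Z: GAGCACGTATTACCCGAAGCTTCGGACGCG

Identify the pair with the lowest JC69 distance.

X and Z

X–Y: 12/30 differ, p = 0.400, d = 0.572.
X–Z: 8/30 differ, p = 0.267, d = 0.330.
Y–Z: 11/30 differ, p = 0.367, d = 0.503.
The smallest distance is between X and Z.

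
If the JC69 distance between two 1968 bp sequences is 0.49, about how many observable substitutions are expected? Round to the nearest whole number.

Invert JC69: p = (3/4)(1 − e^(−4d/3)) = 0.75 × (1 − e^(-0.653333)) = 0.75 × (1 − 0.520309) = 0.359768.
Expected differing sites = pL ≈ 0.359768 × 1968 = 708.023424 ≈ 708.

708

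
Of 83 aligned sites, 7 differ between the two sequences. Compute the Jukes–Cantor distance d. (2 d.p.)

0.09

p = 7/83 ≈ 0.084337.
d = −(3/4) ln(1 − 4p/3) = −0.75 ln(1 − 0.112449) = −0.75 ln(0.887551)
  = −0.75 × (-0.119289) = 0.089467 substitutions/site.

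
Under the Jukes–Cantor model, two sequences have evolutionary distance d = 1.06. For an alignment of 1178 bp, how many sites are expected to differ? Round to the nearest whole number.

669

Invert JC69: p = (3/4)(1 − e^(−4d/3)) = 0.75 × (1 − e^(-1.413333)) = 0.75 × (1 − 0.243331) = 0.567502.
Expected differing sites = pL ≈ 0.567502 × 1178 = 668.517356 ≈ 669.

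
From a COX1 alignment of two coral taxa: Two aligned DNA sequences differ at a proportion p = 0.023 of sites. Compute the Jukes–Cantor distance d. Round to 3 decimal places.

0.023

d = −(3/4) ln(1 − 4p/3) = −0.75 ln(1 − 0.030667) = −0.75 ln(0.969333)
  = −0.75 × (-0.031147) = 0.023360 substitutions/site.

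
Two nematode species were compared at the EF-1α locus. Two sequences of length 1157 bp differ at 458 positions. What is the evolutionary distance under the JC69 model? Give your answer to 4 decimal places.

p = 458/1157 ≈ 0.395851.
d = −(3/4) ln(1 − 4p/3) = −0.75 ln(1 − 0.527801) = −0.75 ln(0.472199)
  = −0.75 × (-0.750355) = 0.562766 substitutions/site.

0.5628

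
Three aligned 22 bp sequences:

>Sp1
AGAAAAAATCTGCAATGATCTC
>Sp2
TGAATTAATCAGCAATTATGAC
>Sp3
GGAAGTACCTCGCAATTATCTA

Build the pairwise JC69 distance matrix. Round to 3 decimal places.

d(Sp1,Sp2) = 0.414, d(Sp1,Sp3) = 0.591, d(Sp2,Sp3) = 0.591

Sp1–Sp2: 7/22 sites differ → p ≈ 0.318182, d = −0.75 ln(1 − 0.424243) = 0.414052 ≈ 0.414.
Sp1–Sp3: 9/22 sites differ → p ≈ 0.409091, d = −0.75 ln(1 − 0.545455) = 0.591344 ≈ 0.591.
Sp2–Sp3: 9/22 sites differ → p ≈ 0.409091, d = −0.75 ln(1 − 0.545455) = 0.591344 ≈ 0.591.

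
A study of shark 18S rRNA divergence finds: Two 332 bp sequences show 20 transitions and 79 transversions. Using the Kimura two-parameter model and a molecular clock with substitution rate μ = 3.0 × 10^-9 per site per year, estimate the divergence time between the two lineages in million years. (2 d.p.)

P = 20/332 ≈ 0.060241 and Q = 79/332 ≈ 0.237952.
Under the Kimura two-parameter model, d = −½ ln(1 − 2P − Q) − ¼ ln(1 − 2Q).
1 − 2P − Q = 0.641566, giving −½ ln(0.641566) = 0.221922.
1 − 2Q = 0.524096, giving −¼ ln(0.524096) = 0.161520.
d = 0.221922 + 0.161520 = 0.383442.
Under a molecular clock d = 2μt, so t = d/(2μ) = 0.383442 / (2 × 3.0 × 10^-9) = 63.91 million years.

63.91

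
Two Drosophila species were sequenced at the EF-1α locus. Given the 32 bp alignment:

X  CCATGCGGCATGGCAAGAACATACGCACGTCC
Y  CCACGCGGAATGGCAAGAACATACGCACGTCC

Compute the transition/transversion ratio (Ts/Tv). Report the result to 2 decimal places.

Transitions are A↔G and C↔T; transversions are all other mismatches.
Transitions: 1. Transversions: 1.
R = 1/1 = 1.00.

1.00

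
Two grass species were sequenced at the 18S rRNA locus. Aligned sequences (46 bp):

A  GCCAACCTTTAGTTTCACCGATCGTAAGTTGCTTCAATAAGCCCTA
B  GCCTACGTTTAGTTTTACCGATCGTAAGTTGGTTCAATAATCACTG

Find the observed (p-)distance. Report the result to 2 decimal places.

0.15

The sequences differ at 7 of 46 positions (sites 4, 7, 16, 32, 41, 43, 46).
p = 7/46 = 0.152173… ≈ 0.15 (to 2 d.p.).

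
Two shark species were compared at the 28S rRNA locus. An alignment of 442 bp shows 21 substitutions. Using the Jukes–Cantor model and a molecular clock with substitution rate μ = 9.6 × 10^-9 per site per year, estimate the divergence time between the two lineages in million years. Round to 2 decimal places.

2.56

p = 21/442 ≈ 0.047511.
d = −(3/4) ln(1 − 4p/3) = −0.75 ln(1 − 0.063348) = −0.75 ln(0.936652)
  = −0.75 × (-0.065443) = 0.049082 substitutions/site.
Under a molecular clock d = 2μt, so t = d/(2μ) = 0.049082 / (2 × 9.6 × 10^-9) = 2.56 million years.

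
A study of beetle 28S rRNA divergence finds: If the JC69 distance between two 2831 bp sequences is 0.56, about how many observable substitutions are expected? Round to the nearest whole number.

Invert JC69: p = (3/4)(1 − e^(−4d/3)) = 0.75 × (1 − e^(-0.746667)) = 0.75 × (1 − 0.473944) = 0.394542.
Expected differing sites = pL ≈ 0.394542 × 2831 = 1116.948402 ≈ 1117.

1117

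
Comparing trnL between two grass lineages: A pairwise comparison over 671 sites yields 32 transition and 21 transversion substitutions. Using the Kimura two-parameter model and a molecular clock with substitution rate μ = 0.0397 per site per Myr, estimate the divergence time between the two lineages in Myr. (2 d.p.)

1.06

P = 32/671 ≈ 0.04769 and Q = 21/671 ≈ 0.031297.
Under the Kimura two-parameter model, d = −½ ln(1 − 2P − Q) − ¼ ln(1 − 2Q).
1 − 2P − Q = 0.873323, giving −½ ln(0.873323) = 0.067725.
1 − 2Q = 0.937406, giving −¼ ln(0.937406) = 0.016160.
d = 0.067725 + 0.016160 = 0.083885.
Under a molecular clock d = 2μt, so t = d/(2μ) = 0.083885 / (2 × 0.0397) = 1.06 Myr.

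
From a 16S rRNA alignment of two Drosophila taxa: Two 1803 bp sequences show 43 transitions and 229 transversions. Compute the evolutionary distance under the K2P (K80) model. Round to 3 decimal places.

P = 43/1803 ≈ 0.023849 and Q = 229/1803 ≈ 0.127011.
Under the Kimura two-parameter model, d = −½ ln(1 − 2P − Q) − ¼ ln(1 − 2Q).
1 − 2P − Q = 0.825291, giving −½ ln(0.825291) = 0.096010.
1 − 2Q = 0.745978, giving −¼ ln(0.745978) = 0.073265.
d = 0.096010 + 0.073265 = 0.169275.

0.169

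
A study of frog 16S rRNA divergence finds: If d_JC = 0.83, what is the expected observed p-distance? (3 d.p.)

p = (3/4)(1 − e^(−4d/3)) = 0.75 × (1 − e^(-1.106667)) = 0.75 × (1 − 0.330659) = 0.502006.

0.502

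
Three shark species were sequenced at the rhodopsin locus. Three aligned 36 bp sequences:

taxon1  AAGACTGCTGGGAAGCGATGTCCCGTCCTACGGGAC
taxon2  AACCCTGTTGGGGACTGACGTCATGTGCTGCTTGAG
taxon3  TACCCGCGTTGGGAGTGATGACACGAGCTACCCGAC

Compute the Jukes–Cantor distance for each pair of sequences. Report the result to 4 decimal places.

taxon1–taxon2: 14/36 sites differ → p ≈ 0.388889, d = −0.75 ln(1 − 0.518519) = 0.548166 ≈ 0.5482.
taxon1–taxon3: 15/36 sites differ → p ≈ 0.416667, d = −0.75 ln(1 − 0.555556) = 0.608198 ≈ 0.6082.
taxon2–taxon3: 14/36 sites differ → p ≈ 0.388889, d = −0.75 ln(1 − 0.518519) = 0.548166 ≈ 0.5482.

d(taxon1,taxon2) = 0.5482, d(taxon1,taxon3) = 0.6082, d(taxon2,taxon3) = 0.5482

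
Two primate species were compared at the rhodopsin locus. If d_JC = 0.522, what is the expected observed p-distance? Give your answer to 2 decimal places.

p = (3/4)(1 − e^(−4d/3)) = 0.75 × (1 − e^(-0.696)) = 0.75 × (1 − 0.498576) = 0.376068.

0.38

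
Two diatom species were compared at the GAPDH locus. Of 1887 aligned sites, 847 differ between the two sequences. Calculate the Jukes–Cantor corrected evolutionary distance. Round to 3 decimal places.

p = 847/1887 ≈ 0.448861.
d = −(3/4) ln(1 − 4p/3) = −0.75 ln(1 − 0.598481) = −0.75 ln(0.401519)
  = −0.75 × (-0.912500) = 0.684375 substitutions/site.

0.684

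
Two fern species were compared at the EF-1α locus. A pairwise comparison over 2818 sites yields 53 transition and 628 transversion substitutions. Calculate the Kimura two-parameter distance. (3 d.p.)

P = 53/2818 ≈ 0.018808 and Q = 628/2818 ≈ 0.222853.
Under the Kimura two-parameter model, d = −½ ln(1 − 2P − Q) − ¼ ln(1 − 2Q).
1 − 2P − Q = 0.739531, giving −½ ln(0.739531) = 0.150870.
1 − 2Q = 0.554294, giving −¼ ln(0.554294) = 0.147515.
d = 0.150870 + 0.147515 = 0.298385.

0.298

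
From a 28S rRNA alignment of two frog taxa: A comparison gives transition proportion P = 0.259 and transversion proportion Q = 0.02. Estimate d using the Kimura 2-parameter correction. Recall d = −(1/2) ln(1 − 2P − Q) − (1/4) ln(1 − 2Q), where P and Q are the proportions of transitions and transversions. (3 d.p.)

0.396

Under the Kimura two-parameter model, d = −½ ln(1 − 2P − Q) − ¼ ln(1 − 2Q).
1 − 2P − Q = 0.462, giving −½ ln(0.462) = 0.386095.
1 − 2Q = 0.96, giving −¼ ln(0.96) = 0.010205.
d = 0.386095 + 0.010205 = 0.396300.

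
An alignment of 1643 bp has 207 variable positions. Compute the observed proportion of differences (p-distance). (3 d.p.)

p = 207/1643 = 0.125989… ≈ 0.126 (to 3 d.p.).

0.126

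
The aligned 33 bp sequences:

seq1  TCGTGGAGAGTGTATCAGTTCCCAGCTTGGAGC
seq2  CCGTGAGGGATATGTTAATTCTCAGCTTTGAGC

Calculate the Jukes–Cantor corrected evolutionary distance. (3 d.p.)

0.441

The sequences differ at 11 of 33 sites, so p = 11/33 ≈ 0.333333.
d = −(3/4) ln(1 − 4p/3) = −0.75 ln(1 − 0.444444) = −0.75 ln(0.555556)
  = −0.75 × (-0.587786) = 0.440840 substitutions/site.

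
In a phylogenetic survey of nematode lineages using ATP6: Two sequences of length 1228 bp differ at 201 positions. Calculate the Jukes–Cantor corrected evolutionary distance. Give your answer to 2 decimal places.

p = 201/1228 ≈ 0.163681.
d = −(3/4) ln(1 − 4p/3) = −0.75 ln(1 − 0.218241) = −0.75 ln(0.781759)
  = −0.75 × (-0.246209) = 0.184657 substitutions/site.

0.18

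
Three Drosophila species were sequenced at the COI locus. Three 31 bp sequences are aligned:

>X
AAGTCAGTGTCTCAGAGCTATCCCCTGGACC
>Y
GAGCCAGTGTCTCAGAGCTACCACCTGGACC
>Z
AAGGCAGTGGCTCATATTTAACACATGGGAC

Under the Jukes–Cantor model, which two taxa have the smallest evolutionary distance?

X and Y

X–Y: 4/31 differ, p = 0.129, d = 0.142.
X–Z: 10/31 differ, p = 0.323, d = 0.422.
Y–Z: 10/31 differ, p = 0.323, d = 0.422.
The smallest distance is between X and Y.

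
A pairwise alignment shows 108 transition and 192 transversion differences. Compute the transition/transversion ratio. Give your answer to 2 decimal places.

0.56

R = 108/192 = 0.5625 ≈ 0.56 (to 2 d.p.).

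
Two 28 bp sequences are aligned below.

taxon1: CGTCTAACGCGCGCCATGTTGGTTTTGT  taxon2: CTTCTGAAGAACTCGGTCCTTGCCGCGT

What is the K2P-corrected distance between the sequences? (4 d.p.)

Of 28 sites, 7 differences are transitions and 8 are transversions, so P = 7/28 = 0.25 and Q = 8/28 ≈ 0.285714.
Under the Kimura two-parameter model, d = −½ ln(1 − 2P − Q) − ¼ ln(1 − 2Q).
1 − 2P − Q = 0.214286, giving −½ ln(0.214286) = 0.770222.
1 − 2Q = 0.428572, giving −¼ ln(0.428572) = 0.211824.
d = 0.770222 + 0.211824 = 0.982046.

0.9820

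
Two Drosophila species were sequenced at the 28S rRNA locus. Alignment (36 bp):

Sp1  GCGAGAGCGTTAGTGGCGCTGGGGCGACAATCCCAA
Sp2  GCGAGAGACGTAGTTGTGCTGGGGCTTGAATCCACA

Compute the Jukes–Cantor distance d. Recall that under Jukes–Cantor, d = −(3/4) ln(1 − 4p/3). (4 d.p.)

The sequences differ at 10 of 36 sites (8, 9, 10, 15, 17, 26, 27, 28, 34, 35), so p = 10/36 ≈ 0.277778.
d = −(3/4) ln(1 − 4p/3) = −0.75 ln(1 − 0.370371) = −0.75 ln(0.629629)
  = −0.75 × (-0.462625) = 0.346969 substitutions/site.

0.3470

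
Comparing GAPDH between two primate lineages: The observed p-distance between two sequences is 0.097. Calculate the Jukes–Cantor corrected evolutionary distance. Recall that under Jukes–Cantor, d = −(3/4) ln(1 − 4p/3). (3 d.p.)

0.104

d = −(3/4) ln(1 − 4p/3) = −0.75 ln(1 − 0.129333) = −0.75 ln(0.870667)
  = −0.75 × (-0.138496) = 0.103872 substitutions/site.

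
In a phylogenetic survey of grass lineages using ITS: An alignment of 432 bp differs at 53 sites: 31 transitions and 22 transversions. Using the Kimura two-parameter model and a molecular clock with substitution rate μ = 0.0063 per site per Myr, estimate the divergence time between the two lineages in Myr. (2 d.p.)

P = 31/432 ≈ 0.071759 and Q = 22/432 ≈ 0.050926.
Under the Kimura two-parameter model, d = −½ ln(1 − 2P − Q) − ¼ ln(1 − 2Q).
1 − 2P − Q = 0.805556, giving −½ ln(0.805556) = 0.108111.
1 − 2Q = 0.898148, giving −¼ ln(0.898148) = 0.026855.
d = 0.108111 + 0.026855 = 0.134966.
Under a molecular clock d = 2μt, so t = d/(2μ) = 0.134966 / (2 × 0.0063) = 10.71 Myr.

10.71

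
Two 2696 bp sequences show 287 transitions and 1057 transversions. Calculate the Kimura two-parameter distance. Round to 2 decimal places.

P = 287/2696 ≈ 0.106454 and Q = 1057/2696 ≈ 0.392062.
Under the Kimura two-parameter model, d = −½ ln(1 − 2P − Q) − ¼ ln(1 − 2Q).
1 − 2P − Q = 0.39503, giving −½ ln(0.39503) = 0.464397.
1 − 2Q = 0.215876, giving −¼ ln(0.215876) = 0.383263.
d = 0.464397 + 0.383263 = 0.847660.

0.85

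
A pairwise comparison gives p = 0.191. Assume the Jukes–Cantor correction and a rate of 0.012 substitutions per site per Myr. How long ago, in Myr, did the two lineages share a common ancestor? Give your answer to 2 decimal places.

d = −(3/4) ln(1 − 4p/3) = −0.75 ln(1 − 0.254667) = −0.75 ln(0.745333)
  = −0.75 × (-0.293924) = 0.220443 substitutions/site.
Under a molecular clock d = 2μt, so t = d/(2μ) = 0.220443 / (2 × 0.012) = 9.19 Myr.

9.19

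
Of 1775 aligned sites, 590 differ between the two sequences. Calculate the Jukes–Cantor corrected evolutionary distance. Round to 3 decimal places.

0.439

p = 590/1775 ≈ 0.332394.
d = −(3/4) ln(1 − 4p/3) = −0.75 ln(1 − 0.443192) = −0.75 ln(0.556808)
  = −0.75 × (-0.585535) = 0.439151 substitutions/site.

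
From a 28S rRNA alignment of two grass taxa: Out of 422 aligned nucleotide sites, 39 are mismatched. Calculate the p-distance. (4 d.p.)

0.0924

p = 39/422 = 0.092417… ≈ 0.0924 (to 4 d.p.).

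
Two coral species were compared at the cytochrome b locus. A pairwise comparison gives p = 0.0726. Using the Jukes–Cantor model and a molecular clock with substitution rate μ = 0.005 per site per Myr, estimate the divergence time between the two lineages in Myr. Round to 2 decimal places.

d = −(3/4) ln(1 − 4p/3) = −0.75 ln(1 − 0.0968) = −0.75 ln(0.9032)
  = −0.75 × (-0.101811) = 0.076358 substitutions/site.
Under a molecular clock d = 2μt, so t = d/(2μ) = 0.076358 / (2 × 0.005) = 7.64 Myr.

7.64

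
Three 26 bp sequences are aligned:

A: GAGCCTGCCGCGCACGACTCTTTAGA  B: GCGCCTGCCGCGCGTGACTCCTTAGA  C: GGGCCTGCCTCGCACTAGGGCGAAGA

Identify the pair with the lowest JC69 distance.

A and B

A–B: 4/26 differ, p = 0.154, d = 0.172.
A–C: 9/26 differ, p = 0.346, d = 0.464.
B–C: 10/26 differ, p = 0.385, d = 0.539.
The smallest distance is between A and B.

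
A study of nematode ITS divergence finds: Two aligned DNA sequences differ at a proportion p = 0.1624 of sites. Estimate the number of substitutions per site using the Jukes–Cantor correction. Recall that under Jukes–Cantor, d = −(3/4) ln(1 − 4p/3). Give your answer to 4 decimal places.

d = −(3/4) ln(1 − 4p/3) = −0.75 ln(1 − 0.216533) = −0.75 ln(0.783467)
  = −0.75 × (-0.244026) = 0.183020 substitutions/site.

0.1830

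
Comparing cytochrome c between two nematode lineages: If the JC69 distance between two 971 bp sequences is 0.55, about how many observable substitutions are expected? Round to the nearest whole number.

378

Invert JC69: p = (3/4)(1 − e^(−4d/3)) = 0.75 × (1 − e^(-0.733333)) = 0.75 × (1 − 0.480305) = 0.389771.
Expected differing sites = pL ≈ 0.389771 × 971 = 378.467641 ≈ 378.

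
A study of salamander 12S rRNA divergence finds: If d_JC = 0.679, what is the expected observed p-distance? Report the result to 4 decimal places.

0.4467

p = (3/4)(1 − e^(−4d/3)) = 0.75 × (1 − e^(-0.905333)) = 0.75 × (1 − 0.404407) = 0.446695.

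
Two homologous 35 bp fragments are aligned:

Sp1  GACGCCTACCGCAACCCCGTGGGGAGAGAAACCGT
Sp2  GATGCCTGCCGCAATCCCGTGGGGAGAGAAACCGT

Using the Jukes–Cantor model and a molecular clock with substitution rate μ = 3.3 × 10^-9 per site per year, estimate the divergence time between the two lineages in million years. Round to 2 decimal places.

13.79

The sequences differ at 3 of 35 sites (3, 8, 15), so p = 3/35 ≈ 0.085714.
d = −(3/4) ln(1 − 4p/3) = −0.75 ln(1 − 0.114285) = −0.75 ln(0.885715)
  = −0.75 × (-0.121360) = 0.091020 substitutions/site.
Under a molecular clock d = 2μt, so t = d/(2μ) = 0.091020 / (2 × 3.3 × 10^-9) = 13.79 million years.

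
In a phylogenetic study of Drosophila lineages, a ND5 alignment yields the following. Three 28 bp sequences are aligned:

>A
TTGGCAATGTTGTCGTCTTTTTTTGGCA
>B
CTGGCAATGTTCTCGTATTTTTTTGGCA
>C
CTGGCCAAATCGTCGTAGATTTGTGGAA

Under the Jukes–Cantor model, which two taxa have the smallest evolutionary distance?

A and B

A–B: 3/28 differ, p = 0.107, d = 0.116.
A–C: 10/28 differ, p = 0.357, d = 0.485.
B–C: 9/28 differ, p = 0.321, d = 0.420.
The smallest distance is between A and B.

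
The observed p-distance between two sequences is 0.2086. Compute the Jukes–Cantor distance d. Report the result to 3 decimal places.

0.244

d = −(3/4) ln(1 − 4p/3) = −0.75 ln(1 − 0.278133) = −0.75 ln(0.721867)
  = −0.75 × (-0.325914) = 0.244436 substitutions/site.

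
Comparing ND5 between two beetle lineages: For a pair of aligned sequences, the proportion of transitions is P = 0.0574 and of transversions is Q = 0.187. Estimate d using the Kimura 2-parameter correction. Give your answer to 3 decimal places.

Under the Kimura two-parameter model, d = −½ ln(1 − 2P − Q) − ¼ ln(1 − 2Q).
1 − 2P − Q = 0.6982, giving −½ ln(0.6982) = 0.179625.
1 − 2Q = 0.626, giving −¼ ln(0.626) = 0.117101.
d = 0.179625 + 0.117101 = 0.296726.

0.297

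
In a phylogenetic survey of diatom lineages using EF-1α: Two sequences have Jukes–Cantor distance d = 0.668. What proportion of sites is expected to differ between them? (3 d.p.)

0.442

p = (3/4)(1 − e^(−4d/3)) = 0.75 × (1 − e^(-0.890667)) = 0.75 × (1 − 0.410382) = 0.442214.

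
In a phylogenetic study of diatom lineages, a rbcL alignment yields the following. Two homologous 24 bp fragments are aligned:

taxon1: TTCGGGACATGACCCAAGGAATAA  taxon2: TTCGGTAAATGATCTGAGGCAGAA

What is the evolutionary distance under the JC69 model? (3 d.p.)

The sequences differ at 7 of 24 sites (6, 8, 13, 15, 16, 20, 22), so p = 7/24 ≈ 0.291667.
d = −(3/4) ln(1 − 4p/3) = −0.75 ln(1 − 0.388889) = −0.75 ln(0.611111)
  = −0.75 × (-0.492477) = 0.369358 substitutions/site.

0.369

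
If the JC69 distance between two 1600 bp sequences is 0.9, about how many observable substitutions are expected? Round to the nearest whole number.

839

Invert JC69: p = (3/4)(1 − e^(−4d/3)) = 0.75 × (1 − e^(-1.2)) = 0.75 × (1 − 0.301194) = 0.524105.
Expected differing sites = pL ≈ 0.524105 × 1600 = 838.568 ≈ 839.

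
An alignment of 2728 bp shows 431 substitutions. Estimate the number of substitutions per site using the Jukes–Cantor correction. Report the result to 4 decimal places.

p = 431/2728 ≈ 0.157991.
d = −(3/4) ln(1 − 4p/3) = −0.75 ln(1 − 0.210655) = −0.75 ln(0.789345)
  = −0.75 × (-0.236552) = 0.177414 substitutions/site.

0.1774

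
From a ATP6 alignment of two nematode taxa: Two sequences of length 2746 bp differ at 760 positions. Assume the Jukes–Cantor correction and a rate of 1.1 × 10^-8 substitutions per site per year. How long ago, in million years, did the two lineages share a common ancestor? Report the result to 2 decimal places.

p = 760/2746 ≈ 0.276766.
d = −(3/4) ln(1 − 4p/3) = −0.75 ln(1 − 0.369021) = −0.75 ln(0.630979)
  = −0.75 × (-0.460483) = 0.345362 substitutions/site.
Under a molecular clock d = 2μt, so t = d/(2μ) = 0.345362 / (2 × 1.1 × 10^-8) = 15.70 million years.

15.70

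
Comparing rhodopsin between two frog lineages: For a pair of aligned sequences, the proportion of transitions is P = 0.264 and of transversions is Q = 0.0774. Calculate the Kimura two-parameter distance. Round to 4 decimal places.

0.5070

Under the Kimura two-parameter model, d = −½ ln(1 − 2P − Q) − ¼ ln(1 − 2Q).
1 − 2P − Q = 0.3946, giving −½ ln(0.3946) = 0.464941.
1 − 2Q = 0.8452, giving −¼ ln(0.8452) = 0.042045.
d = 0.464941 + 0.042045 = 0.506986.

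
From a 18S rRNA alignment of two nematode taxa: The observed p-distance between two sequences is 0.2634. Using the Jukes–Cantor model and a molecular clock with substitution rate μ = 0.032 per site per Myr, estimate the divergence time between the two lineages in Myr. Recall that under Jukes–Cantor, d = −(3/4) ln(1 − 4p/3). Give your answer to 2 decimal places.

d = −(3/4) ln(1 − 4p/3) = −0.75 ln(1 − 0.3512) = −0.75 ln(0.6488)
  = −0.75 × (-0.432631) = 0.324473 substitutions/site.
Under a molecular clock d = 2μt, so t = d/(2μ) = 0.324473 / (2 × 0.032) = 5.07 Myr.

5.07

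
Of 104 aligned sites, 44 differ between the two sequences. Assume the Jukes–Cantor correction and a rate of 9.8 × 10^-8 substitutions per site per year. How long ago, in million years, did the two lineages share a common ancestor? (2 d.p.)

3.18

p = 44/104 ≈ 0.423077.
d = −(3/4) ln(1 − 4p/3) = −0.75 ln(1 − 0.564103) = −0.75 ln(0.435897)
  = −0.75 × (-0.830349) = 0.622762 substitutions/site.
Under a molecular clock d = 2μt, so t = d/(2μ) = 0.622762 / (2 × 9.8 × 10^-8) = 3.18 million years.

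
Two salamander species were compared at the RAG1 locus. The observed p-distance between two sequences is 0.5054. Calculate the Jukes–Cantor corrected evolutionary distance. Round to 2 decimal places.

0.84

d = −(3/4) ln(1 − 4p/3) = −0.75 ln(1 − 0.673867) = −0.75 ln(0.326133)
  = −0.75 × (-1.120450) = 0.840338 substitutions/site.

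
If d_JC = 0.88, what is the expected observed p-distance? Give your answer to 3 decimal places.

0.518

p = (3/4)(1 − e^(−4d/3)) = 0.75 × (1 − e^(-1.173333)) = 0.75 × (1 − 0.309334) = 0.518000.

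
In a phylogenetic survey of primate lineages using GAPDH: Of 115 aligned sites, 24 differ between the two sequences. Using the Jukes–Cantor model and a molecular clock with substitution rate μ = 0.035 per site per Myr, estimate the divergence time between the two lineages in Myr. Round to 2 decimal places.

p = 24/115 ≈ 0.208696.
d = −(3/4) ln(1 − 4p/3) = −0.75 ln(1 − 0.278261) = −0.75 ln(0.721739)
  = −0.75 × (-0.326092) = 0.244569 substitutions/site.
Under a molecular clock d = 2μt, so t = d/(2μ) = 0.244569 / (2 × 0.035) = 3.49 Myr.

3.49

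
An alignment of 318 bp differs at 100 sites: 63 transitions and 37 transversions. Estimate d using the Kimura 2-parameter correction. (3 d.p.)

P = 63/318 ≈ 0.198113 and Q = 37/318 ≈ 0.116352.
Under the Kimura two-parameter model, d = −½ ln(1 − 2P − Q) − ¼ ln(1 − 2Q).
1 − 2P − Q = 0.487422, giving −½ ln(0.487422) = 0.359313.
1 − 2Q = 0.767296, giving −¼ ln(0.767296) = 0.066221.
d = 0.359313 + 0.066221 = 0.425534.

0.426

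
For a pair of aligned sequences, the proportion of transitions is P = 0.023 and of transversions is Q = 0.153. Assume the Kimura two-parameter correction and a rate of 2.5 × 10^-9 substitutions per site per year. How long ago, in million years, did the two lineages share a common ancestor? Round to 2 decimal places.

Under the Kimura two-parameter model, d = −½ ln(1 − 2P − Q) − ¼ ln(1 − 2Q).
1 − 2P − Q = 0.801, giving −½ ln(0.801) = 0.110947.
1 − 2Q = 0.694, giving −¼ ln(0.694) = 0.091321.
d = 0.110947 + 0.091321 = 0.202268.
Under a molecular clock d = 2μt, so t = d/(2μ) = 0.202268 / (2 × 2.5 × 10^-9) = 40.45 million years.

40.45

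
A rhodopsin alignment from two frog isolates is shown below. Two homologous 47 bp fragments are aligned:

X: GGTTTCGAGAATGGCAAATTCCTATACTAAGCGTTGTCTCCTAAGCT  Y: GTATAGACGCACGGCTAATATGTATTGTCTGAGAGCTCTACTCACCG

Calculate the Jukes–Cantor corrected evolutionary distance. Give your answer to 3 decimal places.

The sequences differ at 24 of 47 sites, so p = 24/47 ≈ 0.510638.
d = −(3/4) ln(1 − 4p/3) = −0.75 ln(1 − 0.680851) = −0.75 ln(0.319149)
  = −0.75 × (-1.142097) = 0.856573 substitutions/site.

0.857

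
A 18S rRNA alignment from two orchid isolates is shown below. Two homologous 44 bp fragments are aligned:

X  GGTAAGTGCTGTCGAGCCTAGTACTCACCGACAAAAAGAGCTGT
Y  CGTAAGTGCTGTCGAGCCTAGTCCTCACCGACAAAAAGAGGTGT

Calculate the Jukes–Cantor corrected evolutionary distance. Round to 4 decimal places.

0.0715

The sequences differ at 3 of 44 sites (1, 23, 41), so p = 3/44 ≈ 0.068182.
d = −(3/4) ln(1 − 4p/3) = −0.75 ln(1 − 0.090909) = −0.75 ln(0.909091)
  = −0.75 × (-0.095310) = 0.071483 substitutions/site.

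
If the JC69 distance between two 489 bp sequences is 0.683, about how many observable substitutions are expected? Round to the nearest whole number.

Invert JC69: p = (3/4)(1 − e^(−4d/3)) = 0.75 × (1 − e^(-0.910667)) = 0.75 × (1 − 0.402256) = 0.448308.
Expected differing sites = pL ≈ 0.448308 × 489 = 219.222612 ≈ 219.

219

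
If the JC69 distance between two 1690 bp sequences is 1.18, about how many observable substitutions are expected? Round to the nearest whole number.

Invert JC69: p = (3/4)(1 − e^(−4d/3)) = 0.75 × (1 − e^(-1.573333)) = 0.75 × (1 − 0.207353) = 0.594485.
Expected differing sites = pL ≈ 0.594485 × 1690 = 1004.67965 ≈ 1005.

1005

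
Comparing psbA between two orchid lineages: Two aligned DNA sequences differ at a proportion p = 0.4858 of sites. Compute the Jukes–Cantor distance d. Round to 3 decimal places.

0.783

d = −(3/4) ln(1 − 4p/3) = −0.75 ln(1 − 0.647733) = −0.75 ln(0.352267)
  = −0.75 × (-1.043366) = 0.782525 substitutions/site.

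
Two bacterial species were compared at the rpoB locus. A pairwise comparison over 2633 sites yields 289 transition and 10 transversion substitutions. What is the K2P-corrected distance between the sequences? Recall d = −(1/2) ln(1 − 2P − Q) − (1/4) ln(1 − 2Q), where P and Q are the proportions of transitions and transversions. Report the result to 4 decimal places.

0.1283

P = 289/2633 ≈ 0.109761 and Q = 10/2633 ≈ 0.003798.
Under the Kimura two-parameter model, d = −½ ln(1 − 2P − Q) − ¼ ln(1 − 2Q).
1 − 2P − Q = 0.77668, giving −½ ln(0.77668) = 0.126363.
1 − 2Q = 0.992404, giving −¼ ln(0.992404) = 0.001906.
d = 0.126363 + 0.001906 = 0.128269.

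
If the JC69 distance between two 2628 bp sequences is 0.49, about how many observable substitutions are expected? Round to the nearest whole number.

945

Invert JC69: p = (3/4)(1 − e^(−4d/3)) = 0.75 × (1 − e^(-0.653333)) = 0.75 × (1 − 0.520309) = 0.359768.
Expected differing sites = pL ≈ 0.359768 × 2628 = 945.470304 ≈ 945.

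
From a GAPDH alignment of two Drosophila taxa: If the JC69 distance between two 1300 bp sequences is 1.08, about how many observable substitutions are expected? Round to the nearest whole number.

744

Invert JC69: p = (3/4)(1 − e^(−4d/3)) = 0.75 × (1 − e^(-1.44)) = 0.75 × (1 − 0.236928) = 0.572304.
Expected differing sites = pL ≈ 0.572304 × 1300 = 743.9952 ≈ 744.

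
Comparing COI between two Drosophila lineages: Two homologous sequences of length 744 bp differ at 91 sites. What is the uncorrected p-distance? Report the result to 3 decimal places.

p = 91/744 = 0.122311… ≈ 0.122 (to 3 d.p.).

0.122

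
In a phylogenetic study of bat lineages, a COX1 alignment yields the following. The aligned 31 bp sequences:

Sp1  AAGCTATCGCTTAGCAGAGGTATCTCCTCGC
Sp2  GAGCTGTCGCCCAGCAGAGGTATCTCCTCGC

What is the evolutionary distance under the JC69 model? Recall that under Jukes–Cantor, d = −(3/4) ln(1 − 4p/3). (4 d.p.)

0.1416

The sequences differ at 4 of 31 sites (1, 6, 11, 12), so p = 4/31 ≈ 0.129032.
d = −(3/4) ln(1 − 4p/3) = −0.75 ln(1 − 0.172043) = −0.75 ln(0.827957)
  = −0.75 × (-0.188794) = 0.141596 substitutions/site.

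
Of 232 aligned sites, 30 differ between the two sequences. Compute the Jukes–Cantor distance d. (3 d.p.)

0.142

p = 30/232 ≈ 0.12931.
d = −(3/4) ln(1 − 4p/3) = −0.75 ln(1 − 0.172413) = −0.75 ln(0.827587)
  = −0.75 × (-0.189241) = 0.141931 substitutions/site.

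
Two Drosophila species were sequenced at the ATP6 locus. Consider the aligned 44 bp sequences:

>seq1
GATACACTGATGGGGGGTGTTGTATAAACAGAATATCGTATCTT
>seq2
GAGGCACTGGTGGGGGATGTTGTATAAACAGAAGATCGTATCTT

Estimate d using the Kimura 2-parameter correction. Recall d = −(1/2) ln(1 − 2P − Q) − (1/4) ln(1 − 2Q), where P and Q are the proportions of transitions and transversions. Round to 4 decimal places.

0.1242

Of 44 sites, 3 differences are transitions and 2 are transversions, so P = 3/44 ≈ 0.068182 and Q = 2/44 ≈ 0.045455.
Under the Kimura two-parameter model, d = −½ ln(1 − 2P − Q) − ¼ ln(1 − 2Q).
1 − 2P − Q = 0.818181, giving −½ ln(0.818181) = 0.100336.
1 − 2Q = 0.90909, giving −¼ ln(0.90909) = 0.023828.
d = 0.100336 + 0.023828 = 0.124164.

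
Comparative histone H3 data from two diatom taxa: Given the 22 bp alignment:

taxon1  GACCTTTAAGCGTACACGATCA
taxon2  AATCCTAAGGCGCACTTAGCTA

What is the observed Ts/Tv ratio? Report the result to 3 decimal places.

5.000

Transitions are A↔G and C↔T; transversions are all other mismatches.
Transitions: 10. Transversions: 2.
R = 10/2 = 5.000.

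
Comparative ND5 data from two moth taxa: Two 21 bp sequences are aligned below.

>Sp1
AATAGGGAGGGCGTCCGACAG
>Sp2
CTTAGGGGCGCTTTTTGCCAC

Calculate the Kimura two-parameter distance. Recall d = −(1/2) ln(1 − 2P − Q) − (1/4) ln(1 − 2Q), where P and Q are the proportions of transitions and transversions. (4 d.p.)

Of 21 sites, 4 differences are transitions and 7 are transversions, so P = 4/21 ≈ 0.190476 and Q = 7/21 ≈ 0.333333.
Under the Kimura two-parameter model, d = −½ ln(1 − 2P − Q) − ¼ ln(1 − 2Q).
1 − 2P − Q = 0.285715, giving −½ ln(0.285715) = 0.626380.
1 − 2Q = 0.333334, giving −¼ ln(0.333334) = 0.274653.
d = 0.626380 + 0.274653 = 0.901033.

0.9010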